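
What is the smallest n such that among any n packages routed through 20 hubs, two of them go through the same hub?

There are 20 hubs acting as pigeonholes.
With 20 packages we could place one in each, avoiding any repeat.
One more forces some class to hold 2, so 20 + 1 = 21.

21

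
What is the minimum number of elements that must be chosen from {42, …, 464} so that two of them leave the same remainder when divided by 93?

Group the integers by remainder mod 93; there are 93 residue classes, each nonempty in this range.
Choosing one from each class (93 integers) avoids any shared remainder.
One more choice must repeat a class, so two differ by a multiple of 93. Hence 93 + 1 = 94.

94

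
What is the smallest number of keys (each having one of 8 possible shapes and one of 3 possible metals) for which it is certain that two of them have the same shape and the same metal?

There are 8 × 3 = 24 (shape, metal) combinations acting as pigeonholes.
With 24 keys we could place one in each, avoiding any repeat.
One more forces some (shape, metal) pair to hold 2, so 24 + 1 = 25.

25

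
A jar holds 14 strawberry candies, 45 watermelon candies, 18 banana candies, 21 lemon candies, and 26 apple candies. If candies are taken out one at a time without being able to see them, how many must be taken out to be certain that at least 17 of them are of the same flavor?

79

Treat the 5 flavors as pigeonholes.
In the worst case we take at most 16 of each flavor, but all 14 strawberry (fewer than 16), giving 14 + 16 + 16 + 16 + 16 = 78.
One more candy then forces some flavor to 17, so 78 + 1 = 79.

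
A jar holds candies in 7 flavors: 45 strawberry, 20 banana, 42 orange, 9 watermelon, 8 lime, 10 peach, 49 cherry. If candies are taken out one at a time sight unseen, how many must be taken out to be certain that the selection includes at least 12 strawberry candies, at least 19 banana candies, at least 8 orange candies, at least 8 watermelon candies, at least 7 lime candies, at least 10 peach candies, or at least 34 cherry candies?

The worst case stops just short of every target: 11 strawberry, 18 banana, 7 orange, 7 watermelon, 6 lime, 9 peach, 33 cherry — 11 + 18 + 7 + 7 + 6 + 9 + 33 = 91 candies.
One more candy must push some flavor to its target, so 91 + 1 = 92.

92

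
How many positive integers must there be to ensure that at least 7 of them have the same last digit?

61

There are 10 possible last digits acting as pigeonholes.
With 10 × 6 = 60 positive integers we could place exactly 6 in each, with no class reaching 7.
One more forces some class to hold 7, so 60 + 1 = 61.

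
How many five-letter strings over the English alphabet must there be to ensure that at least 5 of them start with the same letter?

105

There are 26 possible first letters acting as pigeonholes.
With 26 × 4 = 104 five-letter strings over the English alphabet we could place exactly 4 in each, with no class reaching 5.
One more forces some class to hold 5, so 104 + 1 = 105.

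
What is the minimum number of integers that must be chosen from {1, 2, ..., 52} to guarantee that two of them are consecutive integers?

Partition {1, …, 52} into 26 pairs: {1,2}, {3,4}, …, {51,52}.
Choosing 26 integers — say the 26 even numbers 2, 4, …, 52 — takes one from each pair and avoids the property.
Choosing 27 forces two into the same pair by pigeonhole, and those are consecutive. So 27.

27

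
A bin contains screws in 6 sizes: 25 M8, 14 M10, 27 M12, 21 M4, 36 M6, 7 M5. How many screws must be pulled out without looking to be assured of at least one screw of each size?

The hardest size to obtain is M5: we could draw every other screw first — 130 − 7 = 123 screws — without a single M5 one.
The next draw must be M5, so 123 + 1 = 124.

124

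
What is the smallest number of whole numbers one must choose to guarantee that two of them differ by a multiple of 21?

Two integers differ by a multiple of 21 exactly when they share a remainder mod 21.
There are 21 residue classes mod 21, so 21 integers can all lie in distinct classes.
One more integer must repeat a residue, giving a difference divisible by 21. So n = 21 + 1 = 22.

22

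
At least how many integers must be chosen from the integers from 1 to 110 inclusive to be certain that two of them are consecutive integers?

Partition {1, …, 110} into 55 pairs: {1,2}, {3,4}, …, {109,110}.
Choosing 55 integers — say the 55 even numbers 2, 4, …, 110 — takes one from each pair and avoids the property.
Choosing 56 forces two into the same pair by pigeonhole, and those are consecutive. So 56.

56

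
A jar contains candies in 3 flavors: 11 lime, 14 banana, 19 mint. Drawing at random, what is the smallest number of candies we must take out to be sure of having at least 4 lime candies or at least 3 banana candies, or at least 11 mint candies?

The worst case stops just short of every target: 3 lime, 2 banana, 10 mint — 3 + 2 + 10 = 15 candies.
One more candy must push some flavor to its target, so 15 + 1 = 16.

16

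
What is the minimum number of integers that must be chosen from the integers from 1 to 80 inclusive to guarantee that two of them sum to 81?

Partition {1, …, 80} into 40 pairs: {1,80}, {2,79}, …, {40,41}.
Choosing 40 integers — say the integers 1 through 40 — takes one from each pair and avoids the property.
Choosing 41 forces two into the same pair by pigeonhole, and those sum to 81. So 41.

41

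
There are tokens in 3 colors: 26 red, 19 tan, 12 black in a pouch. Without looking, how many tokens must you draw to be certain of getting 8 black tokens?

To avoid black tokens as long as possible, exhaust the other 2 colors first.
The worst case draws every non-black token first: 26 + 19 = 45.
The next 8 draws are then forced to be black, giving 45 + 8 = 53.

53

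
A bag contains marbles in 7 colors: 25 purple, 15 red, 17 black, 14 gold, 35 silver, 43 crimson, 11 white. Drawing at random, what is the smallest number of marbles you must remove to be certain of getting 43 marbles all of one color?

160

In the worst case we take at most 42 of each color, but all 25 purple, all 15 red, all 17 black, all 14 gold, all 35 silver, and all 11 white (fewer than 42), giving 25 + 15 + 17 + 14 + 35 + 42 + 11 = 159.
One more marble then forces some color to 43, so 159 + 1 = 160.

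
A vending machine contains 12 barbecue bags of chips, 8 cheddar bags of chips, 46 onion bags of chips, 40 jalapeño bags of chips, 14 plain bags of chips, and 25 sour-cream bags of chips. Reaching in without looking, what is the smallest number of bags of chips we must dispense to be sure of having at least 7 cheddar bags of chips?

The worst case draws every non-cheddar bag of chips first: 12 + 46 + 40 + 14 + 25 = 137.
The next 7 draws are then forced to be cheddar, giving 137 + 7 = 144.

144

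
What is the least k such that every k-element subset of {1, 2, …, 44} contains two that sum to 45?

Partition {1, …, 44} into 22 pairs: {1,44}, {2,43}, …, {22,23}.
Choosing 22 integers — say the integers 1 through 22 — takes one from each pair and avoids the property.
Choosing 23 forces two into the same pair by pigeonhole, and those sum to 45. So 23.

23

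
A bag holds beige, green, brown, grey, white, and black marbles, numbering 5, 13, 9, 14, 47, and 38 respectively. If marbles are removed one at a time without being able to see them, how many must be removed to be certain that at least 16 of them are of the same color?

72

Treat the 6 colors as pigeonholes.
In the worst case we take at most 15 of each color, but all 5 beige, all 13 green, all 9 brown, and all 14 grey (fewer than 15), giving 5 + 13 + 9 + 14 + 15 + 15 = 71.
One more marble then forces some color to 16, so 71 + 1 = 72.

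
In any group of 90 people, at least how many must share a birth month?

8

If each of the 12 months of the year held at most 7, the total would be at most 12 × 7 = 84 < 90, a contradiction.
So at least one holds ⌈90/12⌉ = 8.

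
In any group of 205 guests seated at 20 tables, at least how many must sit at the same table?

The 205 guests fall into 20 tables.
If each of the 20 tables held at most 10, the total would be at most 20 × 10 = 200 < 205, a contradiction.
So at least one holds ⌈205/20⌉ = 11.

11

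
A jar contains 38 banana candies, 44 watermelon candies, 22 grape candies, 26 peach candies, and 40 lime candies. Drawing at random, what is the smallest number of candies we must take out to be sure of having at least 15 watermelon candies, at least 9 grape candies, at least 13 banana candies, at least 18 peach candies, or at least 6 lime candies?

57

Each of the 5 flavors has its own threshold; avoid all of them simultaneously.
The worst case stops just short of every target: 12 banana, 14 watermelon, 8 grape, 17 peach, 5 lime — 12 + 14 + 8 + 17 + 5 = 56 candies.
One more candy must push some flavor to its target, so 56 + 1 = 57.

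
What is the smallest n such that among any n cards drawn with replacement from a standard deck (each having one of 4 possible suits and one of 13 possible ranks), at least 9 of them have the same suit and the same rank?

417

There are 4 × 13 = 52 (suit, rank) combinations acting as pigeonholes.
With 52 × 8 = 416 cards drawn with replacement from a standard deck we could place exactly 8 in each, with no (suit, rank) pair reaching 9.
One more forces some (suit, rank) pair to hold 9, so 416 + 1 = 417.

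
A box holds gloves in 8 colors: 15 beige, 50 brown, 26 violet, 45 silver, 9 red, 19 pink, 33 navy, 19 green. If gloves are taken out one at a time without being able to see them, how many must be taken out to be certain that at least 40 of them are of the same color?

200

In the worst case we take at most 39 of each color, but all 15 beige, all 26 violet, all 9 red, all 19 pink, all 33 navy, and all 19 green (fewer than 39), giving 15 + 39 + 26 + 39 + 9 + 19 + 33 + 19 = 199.
One more glove then forces some color to 40, so 199 + 1 = 200.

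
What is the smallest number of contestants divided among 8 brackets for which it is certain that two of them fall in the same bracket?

9

There are 8 brackets acting as pigeonholes.
With 8 contestants we could place one in each, avoiding any repeat.
One more forces some class to hold 2, so 8 + 1 = 9.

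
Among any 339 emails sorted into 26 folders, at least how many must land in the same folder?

14

If each of the 26 folders held at most 13, the total would be at most 26 × 13 = 338 < 339, a contradiction.
So at least one holds ⌈339/26⌉ = 14.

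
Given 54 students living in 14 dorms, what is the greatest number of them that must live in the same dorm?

The 54 students fall into 14 dorms.
If each of the 14 dorms held at most 3, the total would be at most 14 × 3 = 42 < 54, a contradiction.
So at least one holds ⌈54/14⌉ = 4.

4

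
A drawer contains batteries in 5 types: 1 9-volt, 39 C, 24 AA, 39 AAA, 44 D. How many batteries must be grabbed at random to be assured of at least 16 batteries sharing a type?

62

Treat the 5 types as pigeonholes.
In the worst case we take at most 15 of each type, but all 1 9-volt (fewer than 15), giving 1 + 15 + 15 + 15 + 15 = 61.
One more battery then forces some type to 16, so 61 + 1 = 62.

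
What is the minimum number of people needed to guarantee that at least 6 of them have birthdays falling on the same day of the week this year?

36

There are 7 days of the week acting as pigeonholes.
With 7 × 5 = 35 people we could place exactly 5 in each, with no class reaching 6.
One more forces some class to hold 6, so 35 + 1 = 36.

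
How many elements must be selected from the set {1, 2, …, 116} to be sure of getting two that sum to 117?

59

Partition {1, …, 116} into 58 pairs: {1,116}, {2,115}, …, {58,59}.
Choosing 58 integers — say the integers 1 through 58 — takes one from each pair and avoids the property.
Choosing 59 forces two into the same pair by pigeonhole, and those sum to 117. So 59.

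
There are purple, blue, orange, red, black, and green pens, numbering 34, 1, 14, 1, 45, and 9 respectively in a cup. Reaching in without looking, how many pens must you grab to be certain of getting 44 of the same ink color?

103

Treat the 6 ink colors as pigeonholes.
In the worst case we take at most 43 of each ink color, but all 34 purple, all 1 blue, all 14 orange, all 1 red, and all 9 green (fewer than 43), giving 34 + 1 + 14 + 1 + 43 + 9 = 102.
One more pen then forces some ink color to 44, so 102 + 1 = 103.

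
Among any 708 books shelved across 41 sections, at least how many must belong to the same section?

18

If each of the 41 sections held at most 17, the total would be at most 41 × 17 = 697 < 708, a contradiction.
So at least one holds ⌈708/41⌉ = 18.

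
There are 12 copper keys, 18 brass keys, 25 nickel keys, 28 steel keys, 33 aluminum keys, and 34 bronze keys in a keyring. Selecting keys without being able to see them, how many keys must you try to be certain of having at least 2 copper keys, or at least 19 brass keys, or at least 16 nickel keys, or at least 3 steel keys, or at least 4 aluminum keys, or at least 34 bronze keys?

The worst case stops just short of every target: 1 copper, 18 brass, 15 nickel, 2 steel, 3 aluminum, 33 bronze — 1 + 18 + 15 + 2 + 3 + 33 = 72 keys.
One more key must push some type to its target, so 72 + 1 = 73.

73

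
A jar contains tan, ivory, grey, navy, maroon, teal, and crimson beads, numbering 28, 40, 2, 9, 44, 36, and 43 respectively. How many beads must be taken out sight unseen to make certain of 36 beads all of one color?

In the worst case we take at most 35 of each color, but all 28 tan, all 2 grey, and all 9 navy (fewer than 35), giving 28 + 35 + 2 + 9 + 35 + 35 + 35 = 179.
One more bead then forces some color to 36, so 179 + 1 = 180.

180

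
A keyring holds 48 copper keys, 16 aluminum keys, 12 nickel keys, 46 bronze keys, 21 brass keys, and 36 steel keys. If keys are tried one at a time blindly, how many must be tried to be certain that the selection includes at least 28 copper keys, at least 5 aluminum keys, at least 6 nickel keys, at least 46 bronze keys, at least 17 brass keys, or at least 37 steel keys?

The worst case stops just short of every target: 27 copper, 4 aluminum, 5 nickel, 45 bronze, 16 brass, 36 steel — 27 + 4 + 5 + 45 + 16 + 36 = 133 keys.
One more key must push some type to its target, so 133 + 1 = 134.

134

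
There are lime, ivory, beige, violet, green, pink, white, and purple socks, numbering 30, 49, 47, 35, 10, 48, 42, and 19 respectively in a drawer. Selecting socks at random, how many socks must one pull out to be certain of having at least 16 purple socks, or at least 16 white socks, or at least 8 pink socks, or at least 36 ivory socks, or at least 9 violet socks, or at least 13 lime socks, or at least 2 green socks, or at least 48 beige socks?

The worst case stops just short of every target: 12 lime, 35 ivory, 47 beige, 8 violet, 1 green, 7 pink, 15 white, 15 purple — 12 + 35 + 47 + 8 + 1 + 7 + 15 + 15 = 140 socks.
One more sock must push some color to its target, so 140 + 1 = 141.

141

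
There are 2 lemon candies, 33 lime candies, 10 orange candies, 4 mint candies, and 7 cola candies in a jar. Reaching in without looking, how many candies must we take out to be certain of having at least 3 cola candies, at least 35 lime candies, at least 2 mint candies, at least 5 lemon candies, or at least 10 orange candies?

Each of the 5 flavors has its own threshold; avoid all of them simultaneously.
The worst case stops just short of every target: all 2 lemon, all 33 lime, 9 orange, 1 mint, 2 cola — 2 + 33 + 9 + 1 + 2 = 47 candies.
One more candy must push some flavor to its target, so 47 + 1 = 48.

48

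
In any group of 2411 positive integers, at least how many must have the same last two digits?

The 2411 positive integers fall into 100 possible two-digit endings.
If each of the 100 possible two-digit endings held at most 24, the total would be at most 100 × 24 = 2400 < 2411, a contradiction.
So at least one holds ⌈2411/100⌉ = 25.

25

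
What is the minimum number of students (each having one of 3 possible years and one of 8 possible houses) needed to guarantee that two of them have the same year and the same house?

There are 3 × 8 = 24 (year, house) combinations acting as pigeonholes.
With 24 students we could place one in each, avoiding any repeat.
One more forces some (year, house) pair to hold 2, so 24 + 1 = 25.

25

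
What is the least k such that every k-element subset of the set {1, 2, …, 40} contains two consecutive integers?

Partition {1, …, 40} into 20 pairs: {1,2}, {3,4}, …, {39,40}.
Choosing 20 integers — say the 20 even numbers 2, 4, …, 40 — takes one from each pair and avoids the property.
Choosing 21 forces two into the same pair by pigeonhole, and those are consecutive. So 21.

21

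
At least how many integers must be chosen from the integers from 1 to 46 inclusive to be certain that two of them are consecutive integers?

Partition {1, …, 46} into 23 pairs: {1,2}, {3,4}, …, {45,46}.
Choosing 23 integers — say the 23 even numbers 2, 4, …, 46 — takes one from each pair and avoids the property.
Choosing 24 forces two into the same pair by pigeonhole, and those are consecutive. So 24.

24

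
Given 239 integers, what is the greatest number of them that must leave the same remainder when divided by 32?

8

The 239 integers fall into 32 residue classes modulo 32.
If each of the 32 residue classes modulo 32 held at most 7, the total would be at most 32 × 7 = 224 < 239, a contradiction.
So at least one holds ⌈239/32⌉ = 8.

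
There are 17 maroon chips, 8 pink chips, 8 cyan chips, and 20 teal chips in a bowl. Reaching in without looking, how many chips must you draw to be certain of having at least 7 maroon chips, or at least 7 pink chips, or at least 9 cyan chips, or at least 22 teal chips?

Each of the 4 colors has its own threshold; avoid all of them simultaneously.
The worst case stops just short of every target: 6 maroon, 6 pink, 8 cyan, all 20 teal — 6 + 6 + 8 + 20 = 40 chips.
One more chip must push some color to its target, so 40 + 1 = 41.

41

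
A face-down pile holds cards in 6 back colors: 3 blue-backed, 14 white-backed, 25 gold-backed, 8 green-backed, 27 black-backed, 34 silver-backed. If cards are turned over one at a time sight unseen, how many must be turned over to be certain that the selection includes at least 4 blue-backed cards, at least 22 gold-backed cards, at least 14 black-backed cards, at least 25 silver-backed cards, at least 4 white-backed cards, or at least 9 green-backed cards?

73

The worst case stops just short of every target: 3 blue-backed, 3 white-backed, 21 gold-backed, 8 green-backed, 13 black-backed, 24 silver-backed — 3 + 3 + 21 + 8 + 13 + 24 = 72 cards.
One more card must push some back color to its target, so 72 + 1 = 73.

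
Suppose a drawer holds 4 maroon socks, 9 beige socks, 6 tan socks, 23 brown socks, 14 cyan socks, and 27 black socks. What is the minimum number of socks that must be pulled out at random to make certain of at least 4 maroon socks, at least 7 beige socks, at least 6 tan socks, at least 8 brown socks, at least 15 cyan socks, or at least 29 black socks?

63

The worst case stops just short of every target: 3 maroon, 6 beige, 5 tan, 7 brown, 14 cyan, all 27 black — 3 + 6 + 5 + 7 + 14 + 27 = 62 socks.
One more sock must push some color to its target, so 62 + 1 = 63.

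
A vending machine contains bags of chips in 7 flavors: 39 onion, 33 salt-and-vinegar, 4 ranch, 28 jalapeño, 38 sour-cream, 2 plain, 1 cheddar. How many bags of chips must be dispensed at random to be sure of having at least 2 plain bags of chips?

The worst case draws every non-plain bag of chips first: 39 + 33 + 4 + 28 + 38 + 1 = 143.
The next 2 draws are then forced to be plain, giving 143 + 2 = 145.

145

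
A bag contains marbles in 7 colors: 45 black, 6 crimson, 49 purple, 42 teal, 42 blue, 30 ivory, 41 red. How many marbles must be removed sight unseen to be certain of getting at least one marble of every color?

The hardest color to obtain is crimson: we could draw every other marble first — 255 − 6 = 249 marbles — without a single crimson one.
The next draw must be crimson, so 249 + 1 = 250.

250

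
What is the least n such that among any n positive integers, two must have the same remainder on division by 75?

Two integers differ by a multiple of 75 exactly when they share a remainder mod 75.
There are 75 residue classes mod 75, so 75 integers can all lie in distinct classes.
One more integer must repeat a residue, giving a difference divisible by 75. So n = 75 + 1 = 76.

76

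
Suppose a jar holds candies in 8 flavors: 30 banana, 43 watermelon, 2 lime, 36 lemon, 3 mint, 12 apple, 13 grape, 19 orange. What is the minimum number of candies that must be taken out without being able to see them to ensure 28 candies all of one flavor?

131

Treat the 8 flavors as pigeonholes.
In the worst case we take at most 27 of each flavor, but all 2 lime, all 3 mint, all 12 apple, all 13 grape, and all 19 orange (fewer than 27), giving 27 + 27 + 2 + 27 + 3 + 12 + 13 + 19 = 130.
One more candy then forces some flavor to 28, so 130 + 1 = 131.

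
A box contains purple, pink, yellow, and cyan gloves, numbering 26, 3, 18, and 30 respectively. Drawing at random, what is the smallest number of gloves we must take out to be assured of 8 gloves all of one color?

Treat the 4 colors as pigeonholes.
In the worst case we take at most 7 of each color, but all 3 pink (fewer than 7), giving 7 + 3 + 7 + 7 = 24.
One more glove then forces some color to 8, so 24 + 1 = 25.

25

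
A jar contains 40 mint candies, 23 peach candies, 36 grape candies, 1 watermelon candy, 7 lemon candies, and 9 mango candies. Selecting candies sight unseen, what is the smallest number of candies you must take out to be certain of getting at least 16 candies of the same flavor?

In the worst case we take at most 15 of each flavor, but all 1 watermelon, all 7 lemon, and all 9 mango (fewer than 15), giving 15 + 15 + 15 + 1 + 7 + 9 = 62.
One more candy then forces some flavor to 16, so 62 + 1 = 63.

63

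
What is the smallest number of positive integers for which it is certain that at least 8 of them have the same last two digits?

There are 100 possible two-digit endings acting as pigeonholes.
With 100 × 7 = 700 positive integers we could place exactly 7 in each, with no class reaching 8.
One more forces some class to hold 8, so 700 + 1 = 701.

701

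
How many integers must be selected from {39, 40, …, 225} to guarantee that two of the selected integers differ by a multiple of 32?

Group the integers by remainder mod 32; there are 32 residue classes, each nonempty in this range.
Choosing one from each class (32 integers) avoids any shared remainder.
One more choice must repeat a class, so two differ by a multiple of 32. Hence 32 + 1 = 33.

33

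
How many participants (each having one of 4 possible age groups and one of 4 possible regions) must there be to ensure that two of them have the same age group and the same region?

There are 4 × 4 = 16 (age group, region) combinations acting as pigeonholes.
With 16 participants we could place one in each, avoiding any repeat.
One more forces some (age group, region) pair to hold 2, so 16 + 1 = 17.

17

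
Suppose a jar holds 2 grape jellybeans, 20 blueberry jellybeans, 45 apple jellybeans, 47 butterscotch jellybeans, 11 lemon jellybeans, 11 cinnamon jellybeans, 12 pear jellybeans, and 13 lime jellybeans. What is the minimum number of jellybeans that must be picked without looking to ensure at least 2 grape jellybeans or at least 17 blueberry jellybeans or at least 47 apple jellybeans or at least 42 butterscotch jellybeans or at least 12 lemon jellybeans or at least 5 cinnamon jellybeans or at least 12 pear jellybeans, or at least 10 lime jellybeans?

139

The worst case stops just short of every target: 1 grape, 16 blueberry, all 45 apple, 41 butterscotch, 11 lemon, 4 cinnamon, 11 pear, 9 lime — 1 + 16 + 45 + 41 + 11 + 4 + 11 + 9 = 138 jellybeans.
One more jellybean must push some flavor to its target, so 138 + 1 = 139.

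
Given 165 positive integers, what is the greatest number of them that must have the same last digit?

17

If each of the 10 possible last digits held at most 16, the total would be at most 10 × 16 = 160 < 165, a contradiction.
So at least one holds ⌈165/10⌉ = 17.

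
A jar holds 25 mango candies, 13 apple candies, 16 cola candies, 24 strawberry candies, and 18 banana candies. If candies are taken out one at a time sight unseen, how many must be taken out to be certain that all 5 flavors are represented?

The hardest flavor to obtain is apple: we could draw every other candy first — 96 − 13 = 83 candies — without a single apple one.
The next draw must be apple, so 83 + 1 = 84.

84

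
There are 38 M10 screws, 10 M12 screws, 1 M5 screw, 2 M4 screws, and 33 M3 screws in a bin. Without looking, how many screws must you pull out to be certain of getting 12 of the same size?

36

Treat the 5 sizes as pigeonholes.
In the worst case we take at most 11 of each size, but all 10 M12, all 1 M5, and all 2 M4 (fewer than 11), giving 11 + 10 + 1 + 2 + 11 = 35.
One more screw then forces some size to 12, so 35 + 1 = 36.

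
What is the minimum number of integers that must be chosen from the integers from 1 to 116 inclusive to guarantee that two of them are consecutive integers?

59

Partition {1, …, 116} into 58 pairs: {1,2}, {3,4}, …, {115,116}.
Choosing 58 integers — say the 58 even numbers 2, 4, …, 116 — takes one from each pair and avoids the property.
Choosing 59 forces two into the same pair by pigeonhole, and those are consecutive. So 59.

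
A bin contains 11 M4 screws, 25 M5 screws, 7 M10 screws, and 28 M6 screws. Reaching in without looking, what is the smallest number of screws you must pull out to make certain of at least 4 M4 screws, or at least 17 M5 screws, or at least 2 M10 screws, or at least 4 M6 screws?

24

The worst case stops just short of every target: 3 M4, 16 M5, 1 M10, 3 M6 — 3 + 16 + 1 + 3 = 23 screws.
One more screw must push some size to its target, so 23 + 1 = 24.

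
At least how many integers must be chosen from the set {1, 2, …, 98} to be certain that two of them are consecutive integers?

50

Partition {1, …, 98} into 49 pairs: {1,2}, {3,4}, …, {97,98}.
Choosing 49 integers — say the 49 even numbers 2, 4, …, 98 — takes one from each pair and avoids the property.
Choosing 50 forces two into the same pair by pigeonhole, and those are consecutive. So 50.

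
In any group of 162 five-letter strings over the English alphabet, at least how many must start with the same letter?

7

There are 26 possible first letters, which serve as the pigeonholes.
If each of the 26 possible first letters held at most 6, the total would be at most 26 × 6 = 156 < 162, a contradiction.
So at least one holds ⌈162/26⌉ = 7.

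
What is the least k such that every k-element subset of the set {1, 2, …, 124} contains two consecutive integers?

Partition {1, …, 124} into 62 pairs: {1,2}, {3,4}, …, {123,124}.
Choosing 62 integers — say the 62 even numbers 2, 4, …, 124 — takes one from each pair and avoids the property.
Choosing 63 forces two into the same pair by pigeonhole, and those are consecutive. So 63.

63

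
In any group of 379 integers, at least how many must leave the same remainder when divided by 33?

The 379 integers fall into 33 residue classes modulo 33.
If each of the 33 residue classes modulo 33 held at most 11, the total would be at most 33 × 11 = 363 < 379, a contradiction.
So at least one holds ⌈379/33⌉ = 12.

12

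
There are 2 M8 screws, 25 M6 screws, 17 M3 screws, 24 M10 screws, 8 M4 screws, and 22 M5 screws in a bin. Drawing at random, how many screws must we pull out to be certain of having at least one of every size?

The hardest size to obtain is M8: we could draw every other screw first — 98 − 2 = 96 screws — without a single M8 one.
The next draw must be M8, so 96 + 1 = 97.

97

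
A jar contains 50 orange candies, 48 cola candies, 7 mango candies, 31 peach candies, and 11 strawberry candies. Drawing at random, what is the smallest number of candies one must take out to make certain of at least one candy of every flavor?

141

The hardest flavor to obtain is mango: we could draw every other candy first — 147 − 7 = 140 candies — without a single mango one.
The next draw must be mango, so 140 + 1 = 141.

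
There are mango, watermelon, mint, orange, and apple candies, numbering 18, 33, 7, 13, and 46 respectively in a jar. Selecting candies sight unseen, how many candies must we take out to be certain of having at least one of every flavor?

111

The hardest flavor to obtain is mint: we could draw every other candy first — 117 − 7 = 110 candies — without a single mint one.
The next draw must be mint, so 110 + 1 = 111.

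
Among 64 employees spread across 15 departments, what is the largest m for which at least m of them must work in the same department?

5

The 64 employees fall into 15 departments.
If each of the 15 departments held at most 4, the total would be at most 15 × 4 = 60 < 64, a contradiction.
So at least one holds ⌈64/15⌉ = 5.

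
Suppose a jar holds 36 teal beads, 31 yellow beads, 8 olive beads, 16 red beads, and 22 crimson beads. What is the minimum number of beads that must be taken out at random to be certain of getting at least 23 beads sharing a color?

Treat the 5 colors as pigeonholes.
In the worst case we take at most 22 of each color, but all 8 olive and all 16 red (fewer than 22), giving 22 + 22 + 8 + 16 + 22 = 90.
One more bead then forces some color to 23, so 90 + 1 = 91.

91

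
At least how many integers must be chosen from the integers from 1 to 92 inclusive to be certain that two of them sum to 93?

47

Partition {1, …, 92} into 46 pairs: {1,92}, {2,91}, …, {46,47}.
Choosing 46 integers — say the integers 1 through 46 — takes one from each pair and avoids the property.
Choosing 47 forces two into the same pair by pigeonhole, and those sum to 93. So 47.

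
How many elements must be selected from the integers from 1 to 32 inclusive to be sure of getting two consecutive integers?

17

Partition {1, …, 32} into 16 pairs: {1,2}, {3,4}, …, {31,32}.
Choosing 16 integers — say the 16 even numbers 2, 4, …, 32 — takes one from each pair and avoids the property.
Choosing 17 forces two into the same pair by pigeonhole, and those are consecutive. So 17.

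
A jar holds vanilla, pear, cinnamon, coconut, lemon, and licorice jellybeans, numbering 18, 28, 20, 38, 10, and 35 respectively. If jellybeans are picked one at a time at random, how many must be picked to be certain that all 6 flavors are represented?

The hardest flavor to obtain is lemon: we could draw every other jellybean first — 149 − 10 = 139 jellybeans — without a single lemon one.
The next draw must be lemon, so 139 + 1 = 140.

140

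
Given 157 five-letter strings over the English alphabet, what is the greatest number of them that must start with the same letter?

If each of the 26 possible first letters held at most 6, the total would be at most 26 × 6 = 156 < 157, a contradiction.
So at least one holds ⌈157/26⌉ = 7.

7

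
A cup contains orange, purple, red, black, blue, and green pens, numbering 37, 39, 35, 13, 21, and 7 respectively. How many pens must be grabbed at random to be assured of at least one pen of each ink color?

146

The hardest ink color to obtain is green: we could draw every other pen first — 152 − 7 = 145 pens — without a single green one.
The next draw must be green, so 145 + 1 = 146.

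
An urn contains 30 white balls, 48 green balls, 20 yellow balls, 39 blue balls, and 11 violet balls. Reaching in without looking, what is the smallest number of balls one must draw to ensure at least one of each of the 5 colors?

138

The hardest color to obtain is violet: we could draw every other ball first — 148 − 11 = 137 balls — without a single violet one.
The next draw must be violet, so 137 + 1 = 138.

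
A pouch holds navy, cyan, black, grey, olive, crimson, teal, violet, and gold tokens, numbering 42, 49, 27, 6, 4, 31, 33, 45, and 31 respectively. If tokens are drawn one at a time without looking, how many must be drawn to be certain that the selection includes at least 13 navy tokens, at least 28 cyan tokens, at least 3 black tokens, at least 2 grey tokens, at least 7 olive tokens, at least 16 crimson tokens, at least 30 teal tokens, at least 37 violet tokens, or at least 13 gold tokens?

139

Each of the 9 colors has its own threshold; avoid all of them simultaneously.
The worst case stops just short of every target: 12 navy, 27 cyan, 2 black, 1 grey, all 4 olive, 15 crimson, 29 teal, 36 violet, 12 gold — 12 + 27 + 2 + 1 + 4 + 15 + 29 + 36 + 12 = 138 tokens.
One more token must push some color to its target, so 138 + 1 = 139.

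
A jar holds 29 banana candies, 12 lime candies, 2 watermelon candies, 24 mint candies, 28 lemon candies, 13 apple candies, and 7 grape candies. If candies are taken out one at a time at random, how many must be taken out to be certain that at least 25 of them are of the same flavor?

107

Treat the 7 flavors as pigeonholes.
In the worst case we take at most 24 of each flavor, but all 12 lime, all 2 watermelon, all 13 apple, and all 7 grape (fewer than 24), giving 24 + 12 + 2 + 24 + 24 + 13 + 7 = 106.
One more candy then forces some flavor to 25, so 106 + 1 = 107.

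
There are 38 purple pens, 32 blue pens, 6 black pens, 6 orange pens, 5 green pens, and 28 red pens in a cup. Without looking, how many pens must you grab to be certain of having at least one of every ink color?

111

The hardest ink color to obtain is green: we could draw every other pen first — 115 − 5 = 110 pens — without a single green one.
The next draw must be green, so 110 + 1 = 111.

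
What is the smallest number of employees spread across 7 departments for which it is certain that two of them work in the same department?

8

There are 7 departments acting as pigeonholes.
With 7 employees we could place one in each, avoiding any repeat.
One more forces some class to hold 2, so 7 + 1 = 8.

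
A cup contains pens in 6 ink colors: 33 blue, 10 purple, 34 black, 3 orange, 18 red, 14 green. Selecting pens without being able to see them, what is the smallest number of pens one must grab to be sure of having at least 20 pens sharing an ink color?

In the worst case we take at most 19 of each ink color, but all 10 purple, all 3 orange, all 18 red, and all 14 green (fewer than 19), giving 19 + 10 + 19 + 3 + 18 + 14 = 83.
One more pen then forces some ink color to 20, so 83 + 1 = 84.

84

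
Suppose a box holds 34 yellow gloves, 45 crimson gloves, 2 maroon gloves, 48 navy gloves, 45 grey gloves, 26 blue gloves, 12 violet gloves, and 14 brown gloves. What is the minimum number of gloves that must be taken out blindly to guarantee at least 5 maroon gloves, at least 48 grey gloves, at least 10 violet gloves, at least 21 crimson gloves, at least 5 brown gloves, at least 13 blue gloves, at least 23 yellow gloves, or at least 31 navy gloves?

The worst case stops just short of every target: 22 yellow, 20 crimson, all 2 maroon, 30 navy, all 45 grey, 12 blue, 9 violet, 4 brown — 22 + 20 + 2 + 30 + 45 + 12 + 9 + 4 = 144 gloves.
One more glove must push some color to its target, so 144 + 1 = 145.

145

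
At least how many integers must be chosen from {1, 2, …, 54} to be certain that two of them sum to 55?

Partition {1, …, 54} into 27 pairs: {1,54}, {2,53}, …, {27,28}.
Choosing 27 integers — say the integers 1 through 27 — takes one from each pair and avoids the property.
Choosing 28 forces two into the same pair by pigeonhole, and those sum to 55. So 28.

28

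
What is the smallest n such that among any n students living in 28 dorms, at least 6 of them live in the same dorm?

There are 28 dorms acting as pigeonholes.
With 28 × 5 = 140 students we could place exactly 5 in each, with no class reaching 6.
One more forces some class to hold 6, so 140 + 1 = 141.

141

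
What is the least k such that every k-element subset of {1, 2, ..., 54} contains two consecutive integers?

Partition {1, …, 54} into 27 pairs: {1,2}, {3,4}, …, {53,54}.
Choosing 27 integers — say the 27 even numbers 2, 4, …, 54 — takes one from each pair and avoids the property.
Choosing 28 forces two into the same pair by pigeonhole, and those are consecutive. So 28.

28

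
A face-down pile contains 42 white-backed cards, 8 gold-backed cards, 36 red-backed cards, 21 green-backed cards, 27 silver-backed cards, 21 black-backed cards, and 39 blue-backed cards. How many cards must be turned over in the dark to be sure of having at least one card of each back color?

187

The hardest back color to obtain is gold-backed: we could draw every other card first — 194 − 8 = 186 cards — without a single gold-backed one.
The next draw must be gold-backed, so 186 + 1 = 187.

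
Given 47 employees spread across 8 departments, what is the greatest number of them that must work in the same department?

The 47 employees fall into 8 departments.
If each of the 8 departments held at most 5, the total would be at most 8 × 5 = 40 < 47, a contradiction.
So at least one holds ⌈47/8⌉ = 6.

6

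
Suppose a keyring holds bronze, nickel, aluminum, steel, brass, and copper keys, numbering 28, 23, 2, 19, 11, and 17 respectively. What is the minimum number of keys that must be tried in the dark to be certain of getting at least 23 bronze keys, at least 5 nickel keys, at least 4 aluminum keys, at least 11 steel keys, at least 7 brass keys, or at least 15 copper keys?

59

The worst case stops just short of every target: 22 bronze, 4 nickel, all 2 aluminum, 10 steel, 6 brass, 14 copper — 22 + 4 + 2 + 10 + 6 + 14 = 58 keys.
One more key must push some type to its target, so 58 + 1 = 59.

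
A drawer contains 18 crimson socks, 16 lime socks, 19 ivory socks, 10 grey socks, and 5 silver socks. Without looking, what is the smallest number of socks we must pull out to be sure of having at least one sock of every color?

64

The hardest color to obtain is silver: we could draw every other sock first — 68 − 5 = 63 socks — without a single silver one.
The next draw must be silver, so 63 + 1 = 64.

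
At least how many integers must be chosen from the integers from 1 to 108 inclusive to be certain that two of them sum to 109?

55

Partition {1, …, 108} into 54 pairs: {1,108}, {2,107}, …, {54,55}.
Choosing 54 integers — say the integers 1 through 54 — takes one from each pair and avoids the property.
Choosing 55 forces two into the same pair by pigeonhole, and those sum to 109. So 55.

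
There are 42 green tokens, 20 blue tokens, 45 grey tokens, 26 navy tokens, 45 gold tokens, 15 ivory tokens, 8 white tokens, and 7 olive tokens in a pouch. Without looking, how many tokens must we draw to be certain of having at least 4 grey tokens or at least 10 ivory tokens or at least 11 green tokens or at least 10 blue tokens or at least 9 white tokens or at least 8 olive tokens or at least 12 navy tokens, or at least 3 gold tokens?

The worst case stops just short of every target: 10 green, 9 blue, 3 grey, 11 navy, 2 gold, 9 ivory, 8 white, 7 olive — 10 + 9 + 3 + 11 + 2 + 9 + 8 + 7 = 59 tokens.
One more token must push some color to its target, so 59 + 1 = 60.

60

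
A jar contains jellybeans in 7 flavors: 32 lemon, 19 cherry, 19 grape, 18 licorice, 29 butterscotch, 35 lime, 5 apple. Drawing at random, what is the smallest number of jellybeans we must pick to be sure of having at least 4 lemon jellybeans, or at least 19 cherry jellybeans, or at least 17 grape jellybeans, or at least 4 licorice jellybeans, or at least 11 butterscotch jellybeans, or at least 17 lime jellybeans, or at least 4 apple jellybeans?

The worst case stops just short of every target: 3 lemon, 18 cherry, 16 grape, 3 licorice, 10 butterscotch, 16 lime, 3 apple — 3 + 18 + 16 + 3 + 10 + 16 + 3 = 69 jellybeans.
One more jellybean must push some flavor to its target, so 69 + 1 = 70.

70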